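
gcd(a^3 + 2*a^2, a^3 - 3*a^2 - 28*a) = a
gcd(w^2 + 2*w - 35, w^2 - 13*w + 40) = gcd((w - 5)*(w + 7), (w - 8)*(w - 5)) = w - 5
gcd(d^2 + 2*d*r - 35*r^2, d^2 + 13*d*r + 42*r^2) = d + 7*r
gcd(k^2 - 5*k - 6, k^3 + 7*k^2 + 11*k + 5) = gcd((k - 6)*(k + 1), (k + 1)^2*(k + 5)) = k + 1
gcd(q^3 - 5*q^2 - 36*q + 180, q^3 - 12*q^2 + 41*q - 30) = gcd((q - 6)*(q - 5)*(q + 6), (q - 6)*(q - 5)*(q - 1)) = q^2 - 11*q + 30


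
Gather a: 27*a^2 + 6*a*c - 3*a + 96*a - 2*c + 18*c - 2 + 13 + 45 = 27*a^2 + a*(6*c + 93) + 16*c + 56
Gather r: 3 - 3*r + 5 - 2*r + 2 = 10 - 5*r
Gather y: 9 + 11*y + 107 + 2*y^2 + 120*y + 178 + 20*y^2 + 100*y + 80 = 22*y^2 + 231*y + 374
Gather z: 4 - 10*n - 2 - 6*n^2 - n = -6*n^2 - 11*n + 2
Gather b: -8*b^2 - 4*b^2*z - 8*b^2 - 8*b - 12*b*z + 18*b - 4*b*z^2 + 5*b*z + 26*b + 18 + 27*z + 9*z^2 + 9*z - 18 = b^2*(-4*z - 16) + b*(-4*z^2 - 7*z + 36) + 9*z^2 + 36*z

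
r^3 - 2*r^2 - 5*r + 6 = (r - 3)*(r - 1)*(r + 2)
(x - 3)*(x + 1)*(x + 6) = x^3 + 4*x^2 - 15*x - 18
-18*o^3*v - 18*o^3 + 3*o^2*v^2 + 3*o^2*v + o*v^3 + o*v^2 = (-3*o + v)*(6*o + v)*(o*v + o)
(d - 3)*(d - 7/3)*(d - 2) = d^3 - 22*d^2/3 + 53*d/3 - 14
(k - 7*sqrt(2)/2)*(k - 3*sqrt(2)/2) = k^2 - 5*sqrt(2)*k + 21/2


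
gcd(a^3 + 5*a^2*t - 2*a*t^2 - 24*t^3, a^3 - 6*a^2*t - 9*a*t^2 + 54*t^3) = a + 3*t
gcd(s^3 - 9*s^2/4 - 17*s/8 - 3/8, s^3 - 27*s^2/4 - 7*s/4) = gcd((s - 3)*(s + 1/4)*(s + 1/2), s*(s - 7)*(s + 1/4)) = s + 1/4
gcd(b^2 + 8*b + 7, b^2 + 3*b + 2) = b + 1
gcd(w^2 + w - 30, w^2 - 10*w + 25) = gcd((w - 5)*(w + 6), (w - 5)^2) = w - 5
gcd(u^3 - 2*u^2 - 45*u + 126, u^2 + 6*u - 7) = u + 7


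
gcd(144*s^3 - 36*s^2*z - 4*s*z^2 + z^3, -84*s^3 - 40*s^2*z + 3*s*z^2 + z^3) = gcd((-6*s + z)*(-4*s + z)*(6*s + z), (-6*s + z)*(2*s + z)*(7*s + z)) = -6*s + z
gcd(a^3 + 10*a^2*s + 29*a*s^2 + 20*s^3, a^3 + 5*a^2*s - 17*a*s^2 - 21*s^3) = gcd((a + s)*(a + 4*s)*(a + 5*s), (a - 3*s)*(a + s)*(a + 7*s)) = a + s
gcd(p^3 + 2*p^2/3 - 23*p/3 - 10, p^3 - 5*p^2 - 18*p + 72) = p - 3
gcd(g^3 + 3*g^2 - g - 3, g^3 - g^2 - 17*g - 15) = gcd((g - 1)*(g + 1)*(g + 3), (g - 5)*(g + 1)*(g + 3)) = g^2 + 4*g + 3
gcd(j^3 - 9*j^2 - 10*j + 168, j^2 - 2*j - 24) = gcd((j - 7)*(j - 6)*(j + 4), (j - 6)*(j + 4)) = j^2 - 2*j - 24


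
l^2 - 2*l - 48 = (l - 8)*(l + 6)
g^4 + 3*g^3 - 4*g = g*(g - 1)*(g + 2)^2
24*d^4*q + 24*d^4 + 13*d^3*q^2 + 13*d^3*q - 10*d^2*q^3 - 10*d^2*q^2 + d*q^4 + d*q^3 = (-8*d + q)*(-3*d + q)*(d + q)*(d*q + d)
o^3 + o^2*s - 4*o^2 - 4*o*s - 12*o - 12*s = (o - 6)*(o + 2)*(o + s)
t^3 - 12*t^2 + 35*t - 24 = (t - 8)*(t - 3)*(t - 1)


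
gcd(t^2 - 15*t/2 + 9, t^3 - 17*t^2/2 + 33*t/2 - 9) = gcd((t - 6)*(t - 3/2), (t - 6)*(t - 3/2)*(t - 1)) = t^2 - 15*t/2 + 9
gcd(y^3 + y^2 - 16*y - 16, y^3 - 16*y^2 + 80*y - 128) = y - 4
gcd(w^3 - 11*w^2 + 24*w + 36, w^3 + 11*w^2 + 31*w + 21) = w + 1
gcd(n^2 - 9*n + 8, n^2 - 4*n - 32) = n - 8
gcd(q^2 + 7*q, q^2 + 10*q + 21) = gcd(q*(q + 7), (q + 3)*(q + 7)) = q + 7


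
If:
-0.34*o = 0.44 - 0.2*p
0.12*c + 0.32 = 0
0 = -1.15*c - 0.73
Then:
No Solution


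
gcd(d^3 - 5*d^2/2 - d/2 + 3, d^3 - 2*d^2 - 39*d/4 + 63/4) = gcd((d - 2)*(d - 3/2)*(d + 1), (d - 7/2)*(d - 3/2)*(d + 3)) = d - 3/2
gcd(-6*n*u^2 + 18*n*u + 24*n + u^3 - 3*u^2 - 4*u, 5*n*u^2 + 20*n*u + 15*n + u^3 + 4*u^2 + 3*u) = u + 1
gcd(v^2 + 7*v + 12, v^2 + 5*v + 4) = v + 4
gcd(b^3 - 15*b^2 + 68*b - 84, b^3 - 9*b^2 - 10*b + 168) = b^2 - 13*b + 42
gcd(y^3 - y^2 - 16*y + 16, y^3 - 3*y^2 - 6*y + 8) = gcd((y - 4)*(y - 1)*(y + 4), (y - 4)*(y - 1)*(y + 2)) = y^2 - 5*y + 4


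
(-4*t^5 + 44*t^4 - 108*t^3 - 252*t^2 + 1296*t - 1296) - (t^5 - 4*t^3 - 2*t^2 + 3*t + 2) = -5*t^5 + 44*t^4 - 104*t^3 - 250*t^2 + 1293*t - 1298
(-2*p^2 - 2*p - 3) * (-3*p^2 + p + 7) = 6*p^4 + 4*p^3 - 7*p^2 - 17*p - 21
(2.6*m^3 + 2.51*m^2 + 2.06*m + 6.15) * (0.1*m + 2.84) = 0.26*m^4 + 7.635*m^3 + 7.3344*m^2 + 6.4654*m + 17.466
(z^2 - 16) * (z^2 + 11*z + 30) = z^4 + 11*z^3 + 14*z^2 - 176*z - 480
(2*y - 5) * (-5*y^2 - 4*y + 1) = -10*y^3 + 17*y^2 + 22*y - 5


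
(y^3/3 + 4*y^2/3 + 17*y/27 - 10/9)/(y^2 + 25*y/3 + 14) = (9*y^3 + 36*y^2 + 17*y - 30)/(9*(3*y^2 + 25*y + 42))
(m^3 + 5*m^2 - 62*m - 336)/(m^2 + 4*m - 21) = (m^2 - 2*m - 48)/(m - 3)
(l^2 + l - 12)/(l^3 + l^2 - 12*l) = 1/l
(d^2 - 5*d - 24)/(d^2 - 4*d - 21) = (d - 8)/(d - 7)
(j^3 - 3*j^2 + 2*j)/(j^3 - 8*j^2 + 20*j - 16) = j*(j - 1)/(j^2 - 6*j + 8)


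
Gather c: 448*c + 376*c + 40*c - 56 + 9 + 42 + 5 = 864*c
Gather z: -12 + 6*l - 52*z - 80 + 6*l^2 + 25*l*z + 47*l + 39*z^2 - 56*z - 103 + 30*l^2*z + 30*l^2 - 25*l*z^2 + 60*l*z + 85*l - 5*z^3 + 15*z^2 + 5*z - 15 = 36*l^2 + 138*l - 5*z^3 + z^2*(54 - 25*l) + z*(30*l^2 + 85*l - 103) - 210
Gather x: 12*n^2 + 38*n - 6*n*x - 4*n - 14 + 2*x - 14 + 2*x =12*n^2 + 34*n + x*(4 - 6*n) - 28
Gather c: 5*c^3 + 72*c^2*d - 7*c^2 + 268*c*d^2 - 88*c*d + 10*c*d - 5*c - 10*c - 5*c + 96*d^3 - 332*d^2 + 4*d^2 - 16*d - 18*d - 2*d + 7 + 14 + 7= 5*c^3 + c^2*(72*d - 7) + c*(268*d^2 - 78*d - 20) + 96*d^3 - 328*d^2 - 36*d + 28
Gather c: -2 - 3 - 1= -6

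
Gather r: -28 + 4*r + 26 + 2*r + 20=6*r + 18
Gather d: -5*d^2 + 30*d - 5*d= -5*d^2 + 25*d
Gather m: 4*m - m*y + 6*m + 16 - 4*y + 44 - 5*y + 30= m*(10 - y) - 9*y + 90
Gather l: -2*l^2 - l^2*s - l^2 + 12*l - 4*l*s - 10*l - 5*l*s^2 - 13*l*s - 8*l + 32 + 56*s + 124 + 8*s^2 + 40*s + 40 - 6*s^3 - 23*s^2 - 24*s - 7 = l^2*(-s - 3) + l*(-5*s^2 - 17*s - 6) - 6*s^3 - 15*s^2 + 72*s + 189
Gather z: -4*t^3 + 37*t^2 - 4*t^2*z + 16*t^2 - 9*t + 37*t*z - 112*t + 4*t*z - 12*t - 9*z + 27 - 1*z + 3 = -4*t^3 + 53*t^2 - 133*t + z*(-4*t^2 + 41*t - 10) + 30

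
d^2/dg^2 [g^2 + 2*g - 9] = 2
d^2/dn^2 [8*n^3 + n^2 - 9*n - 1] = 48*n + 2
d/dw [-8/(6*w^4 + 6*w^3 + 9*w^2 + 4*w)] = 16*(12*w^3 + 9*w^2 + 9*w + 2)/(w^2*(6*w^3 + 6*w^2 + 9*w + 4)^2)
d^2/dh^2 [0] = 0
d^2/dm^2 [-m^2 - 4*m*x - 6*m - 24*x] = -2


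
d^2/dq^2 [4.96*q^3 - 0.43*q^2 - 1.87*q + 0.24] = 29.76*q - 0.86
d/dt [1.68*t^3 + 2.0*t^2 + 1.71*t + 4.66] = 5.04*t^2 + 4.0*t + 1.71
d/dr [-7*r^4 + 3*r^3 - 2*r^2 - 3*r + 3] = -28*r^3 + 9*r^2 - 4*r - 3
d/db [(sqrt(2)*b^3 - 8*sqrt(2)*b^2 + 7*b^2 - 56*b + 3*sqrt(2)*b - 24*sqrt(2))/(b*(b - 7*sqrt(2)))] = (sqrt(2)*b^4 - 28*b^3 - 52*sqrt(2)*b^2 + 168*b^2 + 48*sqrt(2)*b - 336)/(b^2*(b^2 - 14*sqrt(2)*b + 98))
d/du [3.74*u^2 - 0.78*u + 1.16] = 7.48*u - 0.78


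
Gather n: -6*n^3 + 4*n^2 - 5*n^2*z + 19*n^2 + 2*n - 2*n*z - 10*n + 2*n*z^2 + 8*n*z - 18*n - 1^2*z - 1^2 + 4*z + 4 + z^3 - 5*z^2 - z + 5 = -6*n^3 + n^2*(23 - 5*z) + n*(2*z^2 + 6*z - 26) + z^3 - 5*z^2 + 2*z + 8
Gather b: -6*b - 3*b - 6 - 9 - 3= -9*b - 18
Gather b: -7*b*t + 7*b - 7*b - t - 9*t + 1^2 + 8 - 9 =-7*b*t - 10*t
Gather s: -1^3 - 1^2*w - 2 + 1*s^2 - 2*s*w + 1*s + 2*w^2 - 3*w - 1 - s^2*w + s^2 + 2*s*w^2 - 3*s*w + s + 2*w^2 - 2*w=s^2*(2 - w) + s*(2*w^2 - 5*w + 2) + 4*w^2 - 6*w - 4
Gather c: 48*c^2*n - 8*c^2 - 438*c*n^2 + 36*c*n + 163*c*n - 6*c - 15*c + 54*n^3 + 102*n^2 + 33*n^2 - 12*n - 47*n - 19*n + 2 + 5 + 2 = c^2*(48*n - 8) + c*(-438*n^2 + 199*n - 21) + 54*n^3 + 135*n^2 - 78*n + 9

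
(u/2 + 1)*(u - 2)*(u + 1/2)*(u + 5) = u^4/2 + 11*u^3/4 - 3*u^2/4 - 11*u - 5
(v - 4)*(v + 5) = v^2 + v - 20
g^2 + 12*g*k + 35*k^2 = (g + 5*k)*(g + 7*k)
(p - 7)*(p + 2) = p^2 - 5*p - 14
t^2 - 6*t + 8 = (t - 4)*(t - 2)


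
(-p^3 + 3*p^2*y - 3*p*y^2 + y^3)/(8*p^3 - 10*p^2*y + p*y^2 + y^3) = (p^2 - 2*p*y + y^2)/(-8*p^2 + 2*p*y + y^2)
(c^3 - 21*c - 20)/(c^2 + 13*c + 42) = (c^3 - 21*c - 20)/(c^2 + 13*c + 42)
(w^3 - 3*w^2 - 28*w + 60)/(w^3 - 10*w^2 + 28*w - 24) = (w + 5)/(w - 2)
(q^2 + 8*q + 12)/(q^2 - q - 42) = (q + 2)/(q - 7)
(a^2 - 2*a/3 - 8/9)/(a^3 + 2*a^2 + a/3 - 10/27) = 3*(3*a - 4)/(9*a^2 + 12*a - 5)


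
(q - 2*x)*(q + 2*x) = q^2 - 4*x^2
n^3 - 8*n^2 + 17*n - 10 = (n - 5)*(n - 2)*(n - 1)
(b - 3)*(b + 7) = b^2 + 4*b - 21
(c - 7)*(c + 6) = c^2 - c - 42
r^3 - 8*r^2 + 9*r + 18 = (r - 6)*(r - 3)*(r + 1)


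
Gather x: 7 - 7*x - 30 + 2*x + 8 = -5*x - 15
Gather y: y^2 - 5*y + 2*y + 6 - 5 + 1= y^2 - 3*y + 2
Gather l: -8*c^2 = -8*c^2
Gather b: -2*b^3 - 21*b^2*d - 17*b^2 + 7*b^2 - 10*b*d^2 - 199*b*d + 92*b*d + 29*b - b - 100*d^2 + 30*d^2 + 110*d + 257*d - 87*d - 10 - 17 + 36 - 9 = -2*b^3 + b^2*(-21*d - 10) + b*(-10*d^2 - 107*d + 28) - 70*d^2 + 280*d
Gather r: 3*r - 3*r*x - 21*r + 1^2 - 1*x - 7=r*(-3*x - 18) - x - 6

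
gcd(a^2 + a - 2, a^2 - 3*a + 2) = a - 1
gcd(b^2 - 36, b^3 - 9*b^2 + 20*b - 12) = b - 6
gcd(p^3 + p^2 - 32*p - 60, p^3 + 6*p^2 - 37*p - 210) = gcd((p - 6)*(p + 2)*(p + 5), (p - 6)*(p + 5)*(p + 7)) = p^2 - p - 30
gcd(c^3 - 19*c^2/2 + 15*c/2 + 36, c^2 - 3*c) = c - 3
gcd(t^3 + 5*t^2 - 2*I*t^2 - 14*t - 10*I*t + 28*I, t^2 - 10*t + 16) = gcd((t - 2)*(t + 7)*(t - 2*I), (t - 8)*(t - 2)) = t - 2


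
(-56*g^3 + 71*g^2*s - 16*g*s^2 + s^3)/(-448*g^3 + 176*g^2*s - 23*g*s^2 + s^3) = (-g + s)/(-8*g + s)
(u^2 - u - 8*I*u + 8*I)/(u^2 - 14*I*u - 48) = (u - 1)/(u - 6*I)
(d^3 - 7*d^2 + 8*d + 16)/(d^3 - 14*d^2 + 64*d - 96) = (d + 1)/(d - 6)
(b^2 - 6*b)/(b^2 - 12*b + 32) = b*(b - 6)/(b^2 - 12*b + 32)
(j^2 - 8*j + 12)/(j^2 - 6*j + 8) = (j - 6)/(j - 4)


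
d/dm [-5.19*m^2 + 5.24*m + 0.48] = 5.24 - 10.38*m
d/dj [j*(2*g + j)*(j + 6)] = 4*g*j + 12*g + 3*j^2 + 12*j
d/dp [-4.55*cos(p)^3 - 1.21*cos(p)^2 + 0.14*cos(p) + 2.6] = (13.65*cos(p)^2 + 2.42*cos(p) - 0.14)*sin(p)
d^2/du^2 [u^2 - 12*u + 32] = 2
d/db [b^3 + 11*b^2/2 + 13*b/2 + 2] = 3*b^2 + 11*b + 13/2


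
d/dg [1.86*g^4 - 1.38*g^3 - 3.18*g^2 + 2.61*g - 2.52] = 7.44*g^3 - 4.14*g^2 - 6.36*g + 2.61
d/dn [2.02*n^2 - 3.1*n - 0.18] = 4.04*n - 3.1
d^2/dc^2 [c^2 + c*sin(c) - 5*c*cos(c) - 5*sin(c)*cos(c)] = -c*sin(c) + 5*c*cos(c) + 10*sin(c) + 10*sin(2*c) + 2*cos(c) + 2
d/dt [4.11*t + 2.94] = 4.11000000000000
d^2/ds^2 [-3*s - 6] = 0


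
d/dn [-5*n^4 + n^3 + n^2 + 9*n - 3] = -20*n^3 + 3*n^2 + 2*n + 9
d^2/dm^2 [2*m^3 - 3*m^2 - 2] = 12*m - 6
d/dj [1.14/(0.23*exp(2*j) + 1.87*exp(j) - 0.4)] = (-0.5244*exp(j) - 2.1318)*exp(j)/(0.23*exp(2*j) + 1.87*exp(j) - 0.4)^2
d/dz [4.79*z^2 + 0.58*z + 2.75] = 9.58*z + 0.58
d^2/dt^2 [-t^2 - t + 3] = -2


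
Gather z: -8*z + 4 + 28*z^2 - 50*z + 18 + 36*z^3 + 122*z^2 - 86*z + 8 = 36*z^3 + 150*z^2 - 144*z + 30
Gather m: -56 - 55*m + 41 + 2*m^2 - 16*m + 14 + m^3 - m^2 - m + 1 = m^3 + m^2 - 72*m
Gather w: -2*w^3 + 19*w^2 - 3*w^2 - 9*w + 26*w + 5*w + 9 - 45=-2*w^3 + 16*w^2 + 22*w - 36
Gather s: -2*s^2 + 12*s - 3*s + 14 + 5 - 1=-2*s^2 + 9*s + 18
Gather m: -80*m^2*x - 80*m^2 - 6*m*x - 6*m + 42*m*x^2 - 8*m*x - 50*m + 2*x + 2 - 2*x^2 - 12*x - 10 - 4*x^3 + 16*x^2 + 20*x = m^2*(-80*x - 80) + m*(42*x^2 - 14*x - 56) - 4*x^3 + 14*x^2 + 10*x - 8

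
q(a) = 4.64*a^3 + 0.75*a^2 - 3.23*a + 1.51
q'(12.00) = 2019.25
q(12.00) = 8088.67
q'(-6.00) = 488.89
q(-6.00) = -954.35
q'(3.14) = 138.73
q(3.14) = 142.41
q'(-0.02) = -3.25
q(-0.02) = 1.57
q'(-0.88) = 6.23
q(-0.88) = 1.77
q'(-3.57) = 168.82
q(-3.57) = -188.52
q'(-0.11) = -3.23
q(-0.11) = 1.87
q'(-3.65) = 176.74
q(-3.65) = -202.34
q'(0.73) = 5.28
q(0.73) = 1.36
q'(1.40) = 26.15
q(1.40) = 11.19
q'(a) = 13.92*a^2 + 1.5*a - 3.23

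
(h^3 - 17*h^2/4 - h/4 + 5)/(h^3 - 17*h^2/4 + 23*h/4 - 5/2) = (h^2 - 3*h - 4)/(h^2 - 3*h + 2)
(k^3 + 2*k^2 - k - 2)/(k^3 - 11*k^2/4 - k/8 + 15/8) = 8*(k^2 + 3*k + 2)/(8*k^2 - 14*k - 15)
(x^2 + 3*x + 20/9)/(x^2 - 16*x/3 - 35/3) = (x + 4/3)/(x - 7)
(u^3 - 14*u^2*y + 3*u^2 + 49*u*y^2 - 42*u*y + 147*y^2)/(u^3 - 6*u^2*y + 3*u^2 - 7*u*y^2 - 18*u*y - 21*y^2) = (u - 7*y)/(u + y)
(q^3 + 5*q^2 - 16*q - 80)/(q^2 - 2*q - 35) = (q^2 - 16)/(q - 7)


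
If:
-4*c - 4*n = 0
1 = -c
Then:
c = -1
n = 1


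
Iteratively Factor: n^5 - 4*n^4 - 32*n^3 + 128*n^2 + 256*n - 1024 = (n + 4)*(n^4 - 8*n^3 + 128*n - 256) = (n - 4)*(n + 4)*(n^3 - 4*n^2 - 16*n + 64) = (n - 4)^2*(n + 4)*(n^2 - 16) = (n - 4)^3*(n + 4)*(n + 4)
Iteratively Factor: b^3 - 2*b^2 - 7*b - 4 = (b + 1)*(b^2 - 3*b - 4) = (b - 4)*(b + 1)*(b + 1)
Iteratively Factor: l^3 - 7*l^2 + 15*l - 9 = (l - 3)*(l^2 - 4*l + 3) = (l - 3)^2*(l - 1)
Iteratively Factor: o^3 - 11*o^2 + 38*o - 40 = (o - 5)*(o^2 - 6*o + 8) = (o - 5)*(o - 2)*(o - 4)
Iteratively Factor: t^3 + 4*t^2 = (t)*(t^2 + 4*t) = t^2*(t + 4)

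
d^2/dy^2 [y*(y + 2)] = 2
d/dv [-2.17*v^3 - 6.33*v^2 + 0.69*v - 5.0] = -6.51*v^2 - 12.66*v + 0.69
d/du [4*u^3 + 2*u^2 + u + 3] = 12*u^2 + 4*u + 1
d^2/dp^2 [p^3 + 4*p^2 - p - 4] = 6*p + 8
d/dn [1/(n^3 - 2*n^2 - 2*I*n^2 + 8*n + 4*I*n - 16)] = (-3*n^2 + 4*n + 4*I*n - 8 - 4*I)/(n^3 - 2*n^2 - 2*I*n^2 + 8*n + 4*I*n - 16)^2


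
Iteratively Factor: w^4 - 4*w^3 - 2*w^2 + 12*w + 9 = (w - 3)*(w^3 - w^2 - 5*w - 3) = (w - 3)*(w + 1)*(w^2 - 2*w - 3) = (w - 3)*(w + 1)^2*(w - 3)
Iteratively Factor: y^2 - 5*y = (y)*(y - 5)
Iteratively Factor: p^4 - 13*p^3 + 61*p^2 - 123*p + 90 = (p - 3)*(p^3 - 10*p^2 + 31*p - 30) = (p - 3)*(p - 2)*(p^2 - 8*p + 15) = (p - 3)^2*(p - 2)*(p - 5)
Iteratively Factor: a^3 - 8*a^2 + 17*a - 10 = (a - 2)*(a^2 - 6*a + 5) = (a - 2)*(a - 1)*(a - 5)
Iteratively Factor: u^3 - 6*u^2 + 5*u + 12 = (u + 1)*(u^2 - 7*u + 12) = (u - 3)*(u + 1)*(u - 4)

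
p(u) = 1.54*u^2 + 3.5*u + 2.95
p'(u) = 3.08*u + 3.5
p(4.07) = 42.70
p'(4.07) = 16.04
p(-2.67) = 4.58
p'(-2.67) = -4.72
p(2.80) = 24.82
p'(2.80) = 12.12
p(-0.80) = 1.14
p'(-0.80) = 1.04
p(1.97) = 15.82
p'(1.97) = 9.57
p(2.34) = 19.57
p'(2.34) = 10.71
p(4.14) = 43.83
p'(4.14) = 16.25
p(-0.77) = 1.17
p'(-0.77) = 1.13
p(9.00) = 159.19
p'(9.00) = 31.22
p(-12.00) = 182.71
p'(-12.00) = -33.46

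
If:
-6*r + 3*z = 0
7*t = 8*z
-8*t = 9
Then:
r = -63/128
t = -9/8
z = -63/64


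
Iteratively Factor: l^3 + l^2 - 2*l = (l - 1)*(l^2 + 2*l) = (l - 1)*(l + 2)*(l)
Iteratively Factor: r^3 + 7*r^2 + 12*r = (r + 4)*(r^2 + 3*r) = (r + 3)*(r + 4)*(r)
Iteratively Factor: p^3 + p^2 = (p + 1)*(p^2) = p*(p + 1)*(p)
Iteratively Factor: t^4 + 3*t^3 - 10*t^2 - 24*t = (t + 4)*(t^3 - t^2 - 6*t) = t*(t + 4)*(t^2 - t - 6) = t*(t + 2)*(t + 4)*(t - 3)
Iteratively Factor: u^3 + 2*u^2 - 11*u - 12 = (u + 1)*(u^2 + u - 12) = (u - 3)*(u + 1)*(u + 4)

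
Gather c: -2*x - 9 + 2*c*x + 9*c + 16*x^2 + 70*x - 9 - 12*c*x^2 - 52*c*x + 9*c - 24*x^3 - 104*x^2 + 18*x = c*(-12*x^2 - 50*x + 18) - 24*x^3 - 88*x^2 + 86*x - 18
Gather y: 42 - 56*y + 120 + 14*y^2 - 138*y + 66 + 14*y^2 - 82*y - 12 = 28*y^2 - 276*y + 216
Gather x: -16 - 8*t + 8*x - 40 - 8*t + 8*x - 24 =-16*t + 16*x - 80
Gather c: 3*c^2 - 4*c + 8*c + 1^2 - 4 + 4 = 3*c^2 + 4*c + 1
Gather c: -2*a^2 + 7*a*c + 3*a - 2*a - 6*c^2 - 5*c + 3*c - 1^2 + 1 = -2*a^2 + a - 6*c^2 + c*(7*a - 2)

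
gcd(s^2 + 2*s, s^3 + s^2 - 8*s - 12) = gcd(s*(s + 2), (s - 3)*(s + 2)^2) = s + 2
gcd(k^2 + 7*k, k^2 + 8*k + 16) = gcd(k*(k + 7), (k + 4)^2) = 1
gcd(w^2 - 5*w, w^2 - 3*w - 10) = w - 5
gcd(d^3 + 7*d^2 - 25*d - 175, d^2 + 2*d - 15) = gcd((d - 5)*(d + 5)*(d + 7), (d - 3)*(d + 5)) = d + 5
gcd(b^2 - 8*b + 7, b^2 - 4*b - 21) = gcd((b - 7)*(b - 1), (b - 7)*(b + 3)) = b - 7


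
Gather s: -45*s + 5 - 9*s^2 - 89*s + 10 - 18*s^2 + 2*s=-27*s^2 - 132*s + 15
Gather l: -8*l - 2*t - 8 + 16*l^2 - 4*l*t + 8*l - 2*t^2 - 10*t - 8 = 16*l^2 - 4*l*t - 2*t^2 - 12*t - 16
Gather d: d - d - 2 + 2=0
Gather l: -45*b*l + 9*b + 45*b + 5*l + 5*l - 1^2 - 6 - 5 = 54*b + l*(10 - 45*b) - 12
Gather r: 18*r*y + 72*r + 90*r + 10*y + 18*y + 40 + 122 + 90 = r*(18*y + 162) + 28*y + 252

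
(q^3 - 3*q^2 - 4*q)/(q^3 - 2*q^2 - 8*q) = (q + 1)/(q + 2)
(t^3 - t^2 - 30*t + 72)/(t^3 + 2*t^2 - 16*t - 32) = (t^2 + 3*t - 18)/(t^2 + 6*t + 8)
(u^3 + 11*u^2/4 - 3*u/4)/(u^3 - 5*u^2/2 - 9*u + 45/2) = u*(4*u - 1)/(2*(2*u^2 - 11*u + 15))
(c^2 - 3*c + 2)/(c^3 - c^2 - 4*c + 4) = 1/(c + 2)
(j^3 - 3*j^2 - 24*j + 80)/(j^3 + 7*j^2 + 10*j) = (j^2 - 8*j + 16)/(j*(j + 2))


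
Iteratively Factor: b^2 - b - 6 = (b + 2)*(b - 3)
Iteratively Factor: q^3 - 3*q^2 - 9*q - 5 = (q + 1)*(q^2 - 4*q - 5) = (q + 1)^2*(q - 5)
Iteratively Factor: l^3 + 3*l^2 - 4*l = (l + 4)*(l^2 - l) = l*(l + 4)*(l - 1)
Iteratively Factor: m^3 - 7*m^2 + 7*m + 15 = (m + 1)*(m^2 - 8*m + 15) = (m - 3)*(m + 1)*(m - 5)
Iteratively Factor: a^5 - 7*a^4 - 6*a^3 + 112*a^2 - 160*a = (a - 2)*(a^4 - 5*a^3 - 16*a^2 + 80*a) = a*(a - 2)*(a^3 - 5*a^2 - 16*a + 80) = a*(a - 2)*(a + 4)*(a^2 - 9*a + 20) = a*(a - 4)*(a - 2)*(a + 4)*(a - 5)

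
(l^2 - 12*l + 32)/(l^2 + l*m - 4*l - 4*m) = (l - 8)/(l + m)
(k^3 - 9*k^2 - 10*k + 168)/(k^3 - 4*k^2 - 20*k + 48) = (k - 7)/(k - 2)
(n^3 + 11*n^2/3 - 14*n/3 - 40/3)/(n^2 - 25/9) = 3*(n^2 + 2*n - 8)/(3*n - 5)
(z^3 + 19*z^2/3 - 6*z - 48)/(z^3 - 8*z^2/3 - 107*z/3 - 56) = (3*z^2 + 10*z - 48)/(3*z^2 - 17*z - 56)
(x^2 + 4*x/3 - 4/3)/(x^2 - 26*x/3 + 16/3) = (x + 2)/(x - 8)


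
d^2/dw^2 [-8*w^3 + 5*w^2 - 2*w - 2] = 10 - 48*w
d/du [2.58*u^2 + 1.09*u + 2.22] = 5.16*u + 1.09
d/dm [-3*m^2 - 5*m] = -6*m - 5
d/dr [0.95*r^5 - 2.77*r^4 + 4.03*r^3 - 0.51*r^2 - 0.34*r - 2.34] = 4.75*r^4 - 11.08*r^3 + 12.09*r^2 - 1.02*r - 0.34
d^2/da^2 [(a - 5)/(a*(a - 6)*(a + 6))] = 6*(a^5 - 10*a^4 + 12*a^3 + 180*a^2 - 2160)/(a^3*(a^6 - 108*a^4 + 3888*a^2 - 46656))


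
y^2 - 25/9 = (y - 5/3)*(y + 5/3)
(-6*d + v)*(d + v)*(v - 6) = -6*d^2*v + 36*d^2 - 5*d*v^2 + 30*d*v + v^3 - 6*v^2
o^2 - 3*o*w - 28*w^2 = (o - 7*w)*(o + 4*w)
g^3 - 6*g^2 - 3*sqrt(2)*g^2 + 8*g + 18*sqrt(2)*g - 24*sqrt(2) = (g - 4)*(g - 2)*(g - 3*sqrt(2))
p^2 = p^2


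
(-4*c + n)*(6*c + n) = -24*c^2 + 2*c*n + n^2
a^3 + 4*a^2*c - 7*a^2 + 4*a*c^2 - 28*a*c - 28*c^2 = (a - 7)*(a + 2*c)^2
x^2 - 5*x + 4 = (x - 4)*(x - 1)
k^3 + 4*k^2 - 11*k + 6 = (k - 1)^2*(k + 6)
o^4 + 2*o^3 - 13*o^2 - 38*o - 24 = (o - 4)*(o + 1)*(o + 2)*(o + 3)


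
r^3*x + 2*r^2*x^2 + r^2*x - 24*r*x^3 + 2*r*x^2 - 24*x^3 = (r - 4*x)*(r + 6*x)*(r*x + x)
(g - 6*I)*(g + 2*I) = g^2 - 4*I*g + 12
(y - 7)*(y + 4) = y^2 - 3*y - 28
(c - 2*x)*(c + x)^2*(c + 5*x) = c^4 + 5*c^3*x - 3*c^2*x^2 - 17*c*x^3 - 10*x^4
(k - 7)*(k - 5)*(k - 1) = k^3 - 13*k^2 + 47*k - 35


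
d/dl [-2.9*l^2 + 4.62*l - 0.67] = 4.62 - 5.8*l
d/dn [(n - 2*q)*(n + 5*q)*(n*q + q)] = q*(3*n^2 + 6*n*q + 2*n - 10*q^2 + 3*q)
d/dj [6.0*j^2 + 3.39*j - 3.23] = 12.0*j + 3.39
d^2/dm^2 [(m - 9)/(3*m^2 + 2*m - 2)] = 2*((25 - 9*m)*(3*m^2 + 2*m - 2) + 4*(m - 9)*(3*m + 1)^2)/(3*m^2 + 2*m - 2)^3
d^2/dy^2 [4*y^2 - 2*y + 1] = 8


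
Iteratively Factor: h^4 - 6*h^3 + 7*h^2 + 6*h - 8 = (h - 2)*(h^3 - 4*h^2 - h + 4) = (h - 4)*(h - 2)*(h^2 - 1) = (h - 4)*(h - 2)*(h - 1)*(h + 1)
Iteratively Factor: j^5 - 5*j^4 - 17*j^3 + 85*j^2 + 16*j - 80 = (j + 1)*(j^4 - 6*j^3 - 11*j^2 + 96*j - 80) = (j - 1)*(j + 1)*(j^3 - 5*j^2 - 16*j + 80) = (j - 1)*(j + 1)*(j + 4)*(j^2 - 9*j + 20) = (j - 5)*(j - 1)*(j + 1)*(j + 4)*(j - 4)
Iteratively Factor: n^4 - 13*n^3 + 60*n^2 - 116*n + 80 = (n - 5)*(n^3 - 8*n^2 + 20*n - 16) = (n - 5)*(n - 2)*(n^2 - 6*n + 8) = (n - 5)*(n - 2)^2*(n - 4)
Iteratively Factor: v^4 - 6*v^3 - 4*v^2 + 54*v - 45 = (v - 3)*(v^3 - 3*v^2 - 13*v + 15) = (v - 5)*(v - 3)*(v^2 + 2*v - 3) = (v - 5)*(v - 3)*(v - 1)*(v + 3)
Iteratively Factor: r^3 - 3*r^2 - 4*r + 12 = (r - 3)*(r^2 - 4) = (r - 3)*(r + 2)*(r - 2)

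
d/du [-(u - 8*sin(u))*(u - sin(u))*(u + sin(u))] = 8*u^2*cos(u) - 3*u^2 + 16*u*sin(u) + u*sin(2*u) - 24*sin(u)^2*cos(u) + sin(u)^2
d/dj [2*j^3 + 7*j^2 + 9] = 2*j*(3*j + 7)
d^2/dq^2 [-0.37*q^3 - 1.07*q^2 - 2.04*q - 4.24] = -2.22*q - 2.14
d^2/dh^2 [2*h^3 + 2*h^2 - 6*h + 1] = 12*h + 4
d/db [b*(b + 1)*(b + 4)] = 3*b^2 + 10*b + 4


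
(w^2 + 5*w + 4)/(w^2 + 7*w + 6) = (w + 4)/(w + 6)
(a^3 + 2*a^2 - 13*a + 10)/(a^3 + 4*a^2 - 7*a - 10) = (a - 1)/(a + 1)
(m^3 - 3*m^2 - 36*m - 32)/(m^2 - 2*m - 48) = (m^2 + 5*m + 4)/(m + 6)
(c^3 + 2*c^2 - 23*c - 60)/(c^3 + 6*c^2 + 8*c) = (c^2 - 2*c - 15)/(c*(c + 2))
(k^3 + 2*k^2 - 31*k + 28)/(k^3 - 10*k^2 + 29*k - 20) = (k + 7)/(k - 5)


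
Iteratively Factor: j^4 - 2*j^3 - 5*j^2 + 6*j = (j)*(j^3 - 2*j^2 - 5*j + 6) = j*(j - 3)*(j^2 + j - 2) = j*(j - 3)*(j + 2)*(j - 1)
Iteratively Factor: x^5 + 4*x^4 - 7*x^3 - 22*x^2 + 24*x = (x - 2)*(x^4 + 6*x^3 + 5*x^2 - 12*x) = (x - 2)*(x - 1)*(x^3 + 7*x^2 + 12*x) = x*(x - 2)*(x - 1)*(x^2 + 7*x + 12) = x*(x - 2)*(x - 1)*(x + 4)*(x + 3)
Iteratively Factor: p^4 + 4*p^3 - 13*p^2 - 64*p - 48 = (p + 4)*(p^3 - 13*p - 12) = (p + 3)*(p + 4)*(p^2 - 3*p - 4) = (p - 4)*(p + 3)*(p + 4)*(p + 1)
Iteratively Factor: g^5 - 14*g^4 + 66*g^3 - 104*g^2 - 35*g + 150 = (g - 3)*(g^4 - 11*g^3 + 33*g^2 - 5*g - 50) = (g - 3)*(g + 1)*(g^3 - 12*g^2 + 45*g - 50) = (g - 3)*(g - 2)*(g + 1)*(g^2 - 10*g + 25) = (g - 5)*(g - 3)*(g - 2)*(g + 1)*(g - 5)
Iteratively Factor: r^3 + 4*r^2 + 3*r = (r + 1)*(r^2 + 3*r) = r*(r + 1)*(r + 3)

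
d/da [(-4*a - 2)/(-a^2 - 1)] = 4*(-a^2 - a + 1)/(a^4 + 2*a^2 + 1)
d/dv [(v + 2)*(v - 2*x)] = 2*v - 2*x + 2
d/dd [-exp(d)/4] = -exp(d)/4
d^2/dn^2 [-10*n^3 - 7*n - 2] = -60*n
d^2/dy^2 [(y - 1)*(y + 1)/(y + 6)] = 70/(y^3 + 18*y^2 + 108*y + 216)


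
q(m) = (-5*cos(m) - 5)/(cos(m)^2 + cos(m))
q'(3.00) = -0.72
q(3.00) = 5.05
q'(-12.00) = -3.77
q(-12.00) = -5.93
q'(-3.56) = -2.43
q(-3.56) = 5.47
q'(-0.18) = 0.92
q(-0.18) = -5.08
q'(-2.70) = 2.61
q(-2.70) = 5.53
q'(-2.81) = 1.82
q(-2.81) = 5.29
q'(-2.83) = 1.69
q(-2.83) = 5.25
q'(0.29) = -1.56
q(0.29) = -5.22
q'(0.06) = -0.30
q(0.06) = -5.01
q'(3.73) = 4.01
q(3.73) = 6.01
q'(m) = (2*sin(m)*cos(m) + sin(m))*(-5*cos(m) - 5)/(cos(m)^2 + cos(m))^2 + 5*sin(m)/(cos(m)^2 + cos(m)) = -5*sin(m)/cos(m)^2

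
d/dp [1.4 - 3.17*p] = -3.17000000000000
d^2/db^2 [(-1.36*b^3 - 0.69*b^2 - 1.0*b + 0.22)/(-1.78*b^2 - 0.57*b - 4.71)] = (-16.983556*b^3 - 16.984068*b^2 + 129.380184*b + 28.790574)/(5.639752*b^6 + 5.417964*b^5 + 46.504458*b^4 + 28.857789*b^3 + 123.053931*b^2 + 37.934811*b + 104.487111)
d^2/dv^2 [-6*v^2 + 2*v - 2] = -12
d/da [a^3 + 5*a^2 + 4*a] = 3*a^2 + 10*a + 4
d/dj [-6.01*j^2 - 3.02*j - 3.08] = -12.02*j - 3.02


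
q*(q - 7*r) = q^2 - 7*q*r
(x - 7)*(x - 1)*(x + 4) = x^3 - 4*x^2 - 25*x + 28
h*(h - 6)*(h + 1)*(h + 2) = h^4 - 3*h^3 - 16*h^2 - 12*h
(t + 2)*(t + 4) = t^2 + 6*t + 8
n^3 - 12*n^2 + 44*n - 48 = (n - 6)*(n - 4)*(n - 2)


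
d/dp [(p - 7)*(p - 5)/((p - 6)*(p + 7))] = (13*p^2 - 154*p + 469)/(p^4 + 2*p^3 - 83*p^2 - 84*p + 1764)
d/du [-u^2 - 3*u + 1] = -2*u - 3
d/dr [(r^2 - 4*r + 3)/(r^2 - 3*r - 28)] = (r^2 - 62*r + 121)/(r^4 - 6*r^3 - 47*r^2 + 168*r + 784)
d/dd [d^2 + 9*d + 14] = 2*d + 9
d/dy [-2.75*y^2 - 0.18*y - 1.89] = -5.5*y - 0.18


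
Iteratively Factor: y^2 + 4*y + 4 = (y + 2)*(y + 2)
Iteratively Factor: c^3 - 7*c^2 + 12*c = (c - 3)*(c^2 - 4*c) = c*(c - 3)*(c - 4)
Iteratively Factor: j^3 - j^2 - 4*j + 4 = (j - 2)*(j^2 + j - 2) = (j - 2)*(j + 2)*(j - 1)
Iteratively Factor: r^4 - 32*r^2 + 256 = (r - 4)*(r^3 + 4*r^2 - 16*r - 64) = (r - 4)^2*(r^2 + 8*r + 16) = (r - 4)^2*(r + 4)*(r + 4)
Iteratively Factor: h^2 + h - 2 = (h + 2)*(h - 1)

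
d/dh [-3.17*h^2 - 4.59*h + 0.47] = -6.34*h - 4.59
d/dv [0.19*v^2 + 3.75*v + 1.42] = 0.38*v + 3.75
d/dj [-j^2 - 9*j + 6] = -2*j - 9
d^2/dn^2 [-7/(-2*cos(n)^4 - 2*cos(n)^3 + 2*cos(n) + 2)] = 7*(2*(4*cos(n)^3 + 3*cos(n)^2 - 1)^2*sin(n)^2 + (9*cos(2*n) + 8*cos(3*n) - 5)*(cos(n)^4 + cos(n)^3 - cos(n) - 1)*cos(n)/2)/(2*(cos(n)^4 + cos(n)^3 - cos(n) - 1)^3)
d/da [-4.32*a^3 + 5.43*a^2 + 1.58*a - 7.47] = -12.96*a^2 + 10.86*a + 1.58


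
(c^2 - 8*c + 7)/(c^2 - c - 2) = (-c^2 + 8*c - 7)/(-c^2 + c + 2)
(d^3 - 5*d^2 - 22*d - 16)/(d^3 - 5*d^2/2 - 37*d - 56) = 2*(d + 1)/(2*d + 7)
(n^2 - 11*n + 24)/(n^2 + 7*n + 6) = (n^2 - 11*n + 24)/(n^2 + 7*n + 6)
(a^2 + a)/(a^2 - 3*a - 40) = a*(a + 1)/(a^2 - 3*a - 40)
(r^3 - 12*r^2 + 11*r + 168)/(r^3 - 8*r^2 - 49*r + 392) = (r + 3)/(r + 7)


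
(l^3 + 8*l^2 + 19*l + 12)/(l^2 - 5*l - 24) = (l^2 + 5*l + 4)/(l - 8)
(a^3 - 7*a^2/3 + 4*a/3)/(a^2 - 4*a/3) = a - 1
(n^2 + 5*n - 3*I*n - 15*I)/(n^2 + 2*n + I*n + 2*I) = (n^2 + n*(5 - 3*I) - 15*I)/(n^2 + n*(2 + I) + 2*I)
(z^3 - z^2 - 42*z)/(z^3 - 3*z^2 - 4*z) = (-z^2 + z + 42)/(-z^2 + 3*z + 4)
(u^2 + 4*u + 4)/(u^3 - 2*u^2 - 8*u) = (u + 2)/(u*(u - 4))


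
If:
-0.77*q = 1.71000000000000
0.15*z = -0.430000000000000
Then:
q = -2.22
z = -2.87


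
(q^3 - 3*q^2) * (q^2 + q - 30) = q^5 - 2*q^4 - 33*q^3 + 90*q^2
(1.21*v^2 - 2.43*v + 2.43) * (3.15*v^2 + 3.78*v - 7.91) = 3.8115*v^4 - 3.0807*v^3 - 11.102*v^2 + 28.4067*v - 19.2213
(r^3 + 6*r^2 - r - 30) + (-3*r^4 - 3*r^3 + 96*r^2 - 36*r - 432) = -3*r^4 - 2*r^3 + 102*r^2 - 37*r - 462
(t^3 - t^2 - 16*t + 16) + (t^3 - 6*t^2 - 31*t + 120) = 2*t^3 - 7*t^2 - 47*t + 136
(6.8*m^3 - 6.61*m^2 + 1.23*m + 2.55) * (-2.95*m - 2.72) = -20.06*m^4 + 1.0035*m^3 + 14.3507*m^2 - 10.8681*m - 6.936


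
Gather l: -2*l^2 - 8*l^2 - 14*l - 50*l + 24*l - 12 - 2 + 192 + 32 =-10*l^2 - 40*l + 210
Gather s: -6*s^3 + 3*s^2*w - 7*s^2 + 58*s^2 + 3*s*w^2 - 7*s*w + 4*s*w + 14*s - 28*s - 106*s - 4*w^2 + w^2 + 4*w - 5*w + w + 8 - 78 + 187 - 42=-6*s^3 + s^2*(3*w + 51) + s*(3*w^2 - 3*w - 120) - 3*w^2 + 75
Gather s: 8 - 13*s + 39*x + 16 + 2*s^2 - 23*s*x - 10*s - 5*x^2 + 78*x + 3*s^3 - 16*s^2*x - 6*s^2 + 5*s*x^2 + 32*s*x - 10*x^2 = 3*s^3 + s^2*(-16*x - 4) + s*(5*x^2 + 9*x - 23) - 15*x^2 + 117*x + 24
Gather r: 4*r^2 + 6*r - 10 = 4*r^2 + 6*r - 10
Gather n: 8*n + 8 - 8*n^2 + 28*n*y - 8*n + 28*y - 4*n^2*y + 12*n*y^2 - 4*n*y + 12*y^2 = n^2*(-4*y - 8) + n*(12*y^2 + 24*y) + 12*y^2 + 28*y + 8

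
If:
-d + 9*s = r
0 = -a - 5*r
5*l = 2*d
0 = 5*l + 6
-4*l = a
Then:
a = 24/5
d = -3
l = -6/5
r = -24/25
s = -11/25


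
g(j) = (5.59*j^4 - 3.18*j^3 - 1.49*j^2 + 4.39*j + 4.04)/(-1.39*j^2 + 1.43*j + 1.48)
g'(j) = (2.78*j - 1.43)*(5.59*j^4 - 3.18*j^3 - 1.49*j^2 + 4.39*j + 4.04)/(-1.39*j^2 + 1.43*j + 1.48)^2 + (22.36*j^3 - 9.54*j^2 - 2.98*j + 4.39)/(-1.39*j^2 + 1.43*j + 1.48) = (-15.5402*j^5 + 28.4013*j^4 + 23.998*j^3 - 10.1478*j^2 + 6.8208*j + 0.72)/(1.9321*j^4 - 3.9754*j^3 - 2.0695*j^2 + 4.2328*j + 2.1904)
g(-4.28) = -69.20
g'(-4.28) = 32.83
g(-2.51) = -23.54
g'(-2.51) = 18.76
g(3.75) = -73.78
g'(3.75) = -29.48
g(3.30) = -61.64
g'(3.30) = -24.26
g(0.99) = 6.01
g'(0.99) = 14.17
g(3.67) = -71.45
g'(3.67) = -28.63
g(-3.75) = -52.91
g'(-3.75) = 28.61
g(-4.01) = -60.62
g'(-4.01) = 30.68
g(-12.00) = -561.28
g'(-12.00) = 94.72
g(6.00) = -163.44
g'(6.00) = -49.53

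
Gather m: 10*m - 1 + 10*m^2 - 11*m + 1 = 10*m^2 - m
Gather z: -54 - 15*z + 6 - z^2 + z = -z^2 - 14*z - 48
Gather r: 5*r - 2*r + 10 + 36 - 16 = 3*r + 30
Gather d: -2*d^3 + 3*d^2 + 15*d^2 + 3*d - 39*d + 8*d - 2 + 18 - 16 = -2*d^3 + 18*d^2 - 28*d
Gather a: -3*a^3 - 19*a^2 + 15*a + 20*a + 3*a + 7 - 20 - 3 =-3*a^3 - 19*a^2 + 38*a - 16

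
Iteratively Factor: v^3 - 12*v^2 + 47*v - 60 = (v - 3)*(v^2 - 9*v + 20) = (v - 5)*(v - 3)*(v - 4)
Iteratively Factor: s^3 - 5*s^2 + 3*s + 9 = (s - 3)*(s^2 - 2*s - 3) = (s - 3)*(s + 1)*(s - 3)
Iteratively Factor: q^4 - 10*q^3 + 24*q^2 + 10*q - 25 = (q - 5)*(q^3 - 5*q^2 - q + 5) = (q - 5)^2*(q^2 - 1) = (q - 5)^2*(q + 1)*(q - 1)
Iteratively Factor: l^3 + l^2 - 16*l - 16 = (l - 4)*(l^2 + 5*l + 4) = (l - 4)*(l + 4)*(l + 1)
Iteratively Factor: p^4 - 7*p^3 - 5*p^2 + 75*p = (p - 5)*(p^3 - 2*p^2 - 15*p) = (p - 5)^2*(p^2 + 3*p) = (p - 5)^2*(p + 3)*(p)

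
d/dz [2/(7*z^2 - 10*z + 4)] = 4*(5 - 7*z)/(7*z^2 - 10*z + 4)^2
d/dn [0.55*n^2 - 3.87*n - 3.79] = 1.1*n - 3.87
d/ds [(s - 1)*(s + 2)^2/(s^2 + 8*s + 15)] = (s + 2)*(3*s*(s^2 + 8*s + 15) - 2*(s - 1)*(s + 2)*(s + 4))/(s^2 + 8*s + 15)^2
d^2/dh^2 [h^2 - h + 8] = 2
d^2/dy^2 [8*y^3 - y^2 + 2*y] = 48*y - 2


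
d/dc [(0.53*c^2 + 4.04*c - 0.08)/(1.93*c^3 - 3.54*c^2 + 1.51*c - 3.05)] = (-1.0229*c^4 - 15.5944*c^3 + 15.5651*c^2 - 3.7994*c - 12.2012)/(3.7249*c^6 - 13.6644*c^5 + 18.3602*c^4 - 22.4638*c^3 + 23.8741*c^2 - 9.211*c + 9.3025)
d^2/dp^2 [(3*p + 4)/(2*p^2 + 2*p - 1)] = 4*(2*(2*p + 1)^2*(3*p + 4) - (9*p + 7)*(2*p^2 + 2*p - 1))/(2*p^2 + 2*p - 1)^3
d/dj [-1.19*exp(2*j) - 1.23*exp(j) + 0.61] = (-2.38*exp(j) - 1.23)*exp(j)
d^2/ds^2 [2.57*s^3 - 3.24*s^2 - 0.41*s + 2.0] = 15.42*s - 6.48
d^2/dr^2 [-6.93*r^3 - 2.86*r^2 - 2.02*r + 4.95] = -41.58*r - 5.72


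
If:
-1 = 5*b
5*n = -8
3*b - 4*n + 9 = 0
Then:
No Solution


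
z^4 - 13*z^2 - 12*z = z*(z - 4)*(z + 1)*(z + 3)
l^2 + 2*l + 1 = (l + 1)^2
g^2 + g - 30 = (g - 5)*(g + 6)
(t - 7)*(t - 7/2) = t^2 - 21*t/2 + 49/2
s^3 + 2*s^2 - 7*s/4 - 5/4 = (s - 1)*(s + 1/2)*(s + 5/2)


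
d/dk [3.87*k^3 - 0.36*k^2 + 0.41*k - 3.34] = 11.61*k^2 - 0.72*k + 0.41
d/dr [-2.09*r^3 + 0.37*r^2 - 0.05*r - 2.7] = -6.27*r^2 + 0.74*r - 0.05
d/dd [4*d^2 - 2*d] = 8*d - 2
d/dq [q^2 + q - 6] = 2*q + 1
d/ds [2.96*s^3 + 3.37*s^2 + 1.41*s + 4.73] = 8.88*s^2 + 6.74*s + 1.41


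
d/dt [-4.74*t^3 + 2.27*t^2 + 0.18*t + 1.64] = -14.22*t^2 + 4.54*t + 0.18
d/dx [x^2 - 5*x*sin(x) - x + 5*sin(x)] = -5*x*cos(x) + 2*x + 5*sqrt(2)*cos(x + pi/4) - 1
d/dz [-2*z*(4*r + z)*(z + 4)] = -16*r*z - 32*r - 6*z^2 - 16*z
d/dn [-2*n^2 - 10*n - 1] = -4*n - 10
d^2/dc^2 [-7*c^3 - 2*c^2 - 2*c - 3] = -42*c - 4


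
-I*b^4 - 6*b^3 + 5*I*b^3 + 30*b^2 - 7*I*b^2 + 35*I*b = b*(b - 5)*(b - 7*I)*(-I*b + 1)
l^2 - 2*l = l*(l - 2)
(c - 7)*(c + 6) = c^2 - c - 42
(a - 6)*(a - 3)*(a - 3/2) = a^3 - 21*a^2/2 + 63*a/2 - 27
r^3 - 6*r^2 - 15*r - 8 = (r - 8)*(r + 1)^2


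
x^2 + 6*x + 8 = (x + 2)*(x + 4)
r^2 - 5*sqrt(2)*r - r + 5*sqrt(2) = (r - 1)*(r - 5*sqrt(2))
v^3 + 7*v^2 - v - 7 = (v - 1)*(v + 1)*(v + 7)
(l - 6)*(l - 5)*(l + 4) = l^3 - 7*l^2 - 14*l + 120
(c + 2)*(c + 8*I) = c^2 + 2*c + 8*I*c + 16*I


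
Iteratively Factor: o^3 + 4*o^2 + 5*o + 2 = (o + 1)*(o^2 + 3*o + 2) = (o + 1)*(o + 2)*(o + 1)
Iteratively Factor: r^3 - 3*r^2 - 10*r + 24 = (r + 3)*(r^2 - 6*r + 8) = (r - 2)*(r + 3)*(r - 4)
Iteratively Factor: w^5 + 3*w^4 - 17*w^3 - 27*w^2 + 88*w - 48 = (w + 4)*(w^4 - w^3 - 13*w^2 + 25*w - 12) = (w - 1)*(w + 4)*(w^3 - 13*w + 12) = (w - 1)^2*(w + 4)*(w^2 + w - 12) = (w - 1)^2*(w + 4)^2*(w - 3)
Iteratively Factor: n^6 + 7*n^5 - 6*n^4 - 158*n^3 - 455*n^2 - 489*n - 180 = (n + 1)*(n^5 + 6*n^4 - 12*n^3 - 146*n^2 - 309*n - 180) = (n + 1)*(n + 4)*(n^4 + 2*n^3 - 20*n^2 - 66*n - 45) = (n + 1)*(n + 3)*(n + 4)*(n^3 - n^2 - 17*n - 15) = (n + 1)*(n + 3)^2*(n + 4)*(n^2 - 4*n - 5) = (n - 5)*(n + 1)*(n + 3)^2*(n + 4)*(n + 1)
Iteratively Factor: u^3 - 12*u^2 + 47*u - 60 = (u - 3)*(u^2 - 9*u + 20) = (u - 5)*(u - 3)*(u - 4)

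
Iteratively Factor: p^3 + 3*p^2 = (p + 3)*(p^2) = p*(p + 3)*(p)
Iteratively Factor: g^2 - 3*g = (g - 3)*(g)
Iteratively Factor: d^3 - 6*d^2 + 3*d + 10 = (d - 5)*(d^2 - d - 2) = (d - 5)*(d - 2)*(d + 1)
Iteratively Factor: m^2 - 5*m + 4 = (m - 1)*(m - 4)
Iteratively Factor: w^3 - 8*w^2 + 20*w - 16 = (w - 2)*(w^2 - 6*w + 8) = (w - 2)^2*(w - 4)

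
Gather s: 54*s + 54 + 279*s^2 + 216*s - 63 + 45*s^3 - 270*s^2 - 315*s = 45*s^3 + 9*s^2 - 45*s - 9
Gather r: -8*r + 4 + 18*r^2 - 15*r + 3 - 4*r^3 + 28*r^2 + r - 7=-4*r^3 + 46*r^2 - 22*r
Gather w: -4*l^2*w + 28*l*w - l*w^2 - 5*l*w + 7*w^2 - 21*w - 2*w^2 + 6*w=w^2*(5 - l) + w*(-4*l^2 + 23*l - 15)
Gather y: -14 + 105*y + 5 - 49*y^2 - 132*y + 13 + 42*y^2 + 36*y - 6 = -7*y^2 + 9*y - 2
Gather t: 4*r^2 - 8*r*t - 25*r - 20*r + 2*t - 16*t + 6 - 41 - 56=4*r^2 - 45*r + t*(-8*r - 14) - 91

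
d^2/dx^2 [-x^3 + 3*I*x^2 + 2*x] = -6*x + 6*I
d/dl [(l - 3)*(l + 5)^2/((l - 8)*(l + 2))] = (l^4 - 12*l^3 - 85*l^2 - 74*l - 370)/(l^4 - 12*l^3 + 4*l^2 + 192*l + 256)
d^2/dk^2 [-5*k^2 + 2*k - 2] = -10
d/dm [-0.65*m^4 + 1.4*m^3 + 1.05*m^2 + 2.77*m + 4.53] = -2.6*m^3 + 4.2*m^2 + 2.1*m + 2.77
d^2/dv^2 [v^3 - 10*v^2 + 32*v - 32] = 6*v - 20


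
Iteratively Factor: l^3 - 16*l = (l - 4)*(l^2 + 4*l) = (l - 4)*(l + 4)*(l)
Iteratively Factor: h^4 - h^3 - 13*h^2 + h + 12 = (h - 1)*(h^3 - 13*h - 12) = (h - 4)*(h - 1)*(h^2 + 4*h + 3) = (h - 4)*(h - 1)*(h + 1)*(h + 3)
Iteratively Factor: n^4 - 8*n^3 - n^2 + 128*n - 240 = (n - 3)*(n^3 - 5*n^2 - 16*n + 80) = (n - 3)*(n + 4)*(n^2 - 9*n + 20) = (n - 5)*(n - 3)*(n + 4)*(n - 4)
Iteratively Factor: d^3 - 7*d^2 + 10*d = (d)*(d^2 - 7*d + 10) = d*(d - 5)*(d - 2)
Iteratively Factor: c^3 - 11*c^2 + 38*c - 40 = (c - 5)*(c^2 - 6*c + 8) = (c - 5)*(c - 2)*(c - 4)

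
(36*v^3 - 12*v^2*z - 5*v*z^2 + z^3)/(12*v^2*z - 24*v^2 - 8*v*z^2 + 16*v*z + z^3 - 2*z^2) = (3*v + z)/(z - 2)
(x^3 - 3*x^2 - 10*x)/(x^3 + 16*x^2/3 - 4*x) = 3*(x^2 - 3*x - 10)/(3*x^2 + 16*x - 12)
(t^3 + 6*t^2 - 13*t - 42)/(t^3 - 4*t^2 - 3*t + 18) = (t + 7)/(t - 3)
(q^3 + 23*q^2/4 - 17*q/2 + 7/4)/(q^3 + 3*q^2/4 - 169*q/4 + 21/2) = (q - 1)/(q - 6)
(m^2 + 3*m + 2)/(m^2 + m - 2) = (m + 1)/(m - 1)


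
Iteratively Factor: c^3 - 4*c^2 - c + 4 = (c - 4)*(c^2 - 1) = (c - 4)*(c - 1)*(c + 1)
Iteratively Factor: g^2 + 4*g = (g + 4)*(g)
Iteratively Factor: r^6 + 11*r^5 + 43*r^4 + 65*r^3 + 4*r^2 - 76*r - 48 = (r + 2)*(r^5 + 9*r^4 + 25*r^3 + 15*r^2 - 26*r - 24) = (r + 2)^2*(r^4 + 7*r^3 + 11*r^2 - 7*r - 12) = (r + 2)^2*(r + 4)*(r^3 + 3*r^2 - r - 3) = (r + 1)*(r + 2)^2*(r + 4)*(r^2 + 2*r - 3) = (r + 1)*(r + 2)^2*(r + 3)*(r + 4)*(r - 1)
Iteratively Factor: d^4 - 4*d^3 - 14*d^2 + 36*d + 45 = (d - 3)*(d^3 - d^2 - 17*d - 15) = (d - 3)*(d + 1)*(d^2 - 2*d - 15) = (d - 3)*(d + 1)*(d + 3)*(d - 5)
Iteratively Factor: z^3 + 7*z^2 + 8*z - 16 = (z + 4)*(z^2 + 3*z - 4) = (z + 4)^2*(z - 1)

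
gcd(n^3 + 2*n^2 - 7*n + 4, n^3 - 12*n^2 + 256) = n + 4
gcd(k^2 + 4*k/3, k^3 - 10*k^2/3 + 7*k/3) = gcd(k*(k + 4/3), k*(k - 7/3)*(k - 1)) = k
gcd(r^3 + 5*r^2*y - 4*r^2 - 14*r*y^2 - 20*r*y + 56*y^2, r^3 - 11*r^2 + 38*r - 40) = r - 4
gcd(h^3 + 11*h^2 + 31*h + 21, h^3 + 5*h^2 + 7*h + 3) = h^2 + 4*h + 3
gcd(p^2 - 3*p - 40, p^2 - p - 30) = p + 5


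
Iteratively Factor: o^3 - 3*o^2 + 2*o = (o)*(o^2 - 3*o + 2) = o*(o - 2)*(o - 1)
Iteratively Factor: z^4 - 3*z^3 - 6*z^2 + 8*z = (z - 4)*(z^3 + z^2 - 2*z) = (z - 4)*(z - 1)*(z^2 + 2*z) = (z - 4)*(z - 1)*(z + 2)*(z)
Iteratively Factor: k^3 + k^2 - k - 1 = (k - 1)*(k^2 + 2*k + 1) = (k - 1)*(k + 1)*(k + 1)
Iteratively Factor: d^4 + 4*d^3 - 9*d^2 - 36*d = (d - 3)*(d^3 + 7*d^2 + 12*d) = (d - 3)*(d + 3)*(d^2 + 4*d) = (d - 3)*(d + 3)*(d + 4)*(d)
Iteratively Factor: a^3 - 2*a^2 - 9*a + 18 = (a + 3)*(a^2 - 5*a + 6) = (a - 2)*(a + 3)*(a - 3)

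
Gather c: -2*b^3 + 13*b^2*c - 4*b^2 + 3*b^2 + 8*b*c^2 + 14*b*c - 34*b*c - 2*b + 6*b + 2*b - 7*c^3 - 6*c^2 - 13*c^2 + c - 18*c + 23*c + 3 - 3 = -2*b^3 - b^2 + 6*b - 7*c^3 + c^2*(8*b - 19) + c*(13*b^2 - 20*b + 6)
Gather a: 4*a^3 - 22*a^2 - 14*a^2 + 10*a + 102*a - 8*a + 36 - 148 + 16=4*a^3 - 36*a^2 + 104*a - 96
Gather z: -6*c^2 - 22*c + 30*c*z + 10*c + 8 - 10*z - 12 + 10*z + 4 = -6*c^2 + 30*c*z - 12*c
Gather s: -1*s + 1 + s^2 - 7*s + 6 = s^2 - 8*s + 7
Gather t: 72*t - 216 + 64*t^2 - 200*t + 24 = 64*t^2 - 128*t - 192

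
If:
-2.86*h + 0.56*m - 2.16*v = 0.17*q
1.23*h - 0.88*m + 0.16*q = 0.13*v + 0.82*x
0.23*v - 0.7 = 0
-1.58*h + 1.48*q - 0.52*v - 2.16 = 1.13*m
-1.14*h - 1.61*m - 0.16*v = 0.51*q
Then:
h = -2.17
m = 0.94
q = 0.93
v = 3.04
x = -4.56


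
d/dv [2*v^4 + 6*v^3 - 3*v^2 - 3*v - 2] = 8*v^3 + 18*v^2 - 6*v - 3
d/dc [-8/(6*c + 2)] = 12/(3*c + 1)^2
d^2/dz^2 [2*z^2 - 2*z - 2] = 4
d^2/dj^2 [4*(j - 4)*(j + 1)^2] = 24*j - 16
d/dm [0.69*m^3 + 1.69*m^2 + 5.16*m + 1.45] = 2.07*m^2 + 3.38*m + 5.16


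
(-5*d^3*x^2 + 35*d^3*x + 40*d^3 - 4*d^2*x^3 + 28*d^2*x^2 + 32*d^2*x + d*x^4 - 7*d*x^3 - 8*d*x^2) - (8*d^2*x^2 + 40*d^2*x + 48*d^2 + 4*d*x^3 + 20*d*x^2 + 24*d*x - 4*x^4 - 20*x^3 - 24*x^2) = -5*d^3*x^2 + 35*d^3*x + 40*d^3 - 4*d^2*x^3 + 20*d^2*x^2 - 8*d^2*x - 48*d^2 + d*x^4 - 11*d*x^3 - 28*d*x^2 - 24*d*x + 4*x^4 + 20*x^3 + 24*x^2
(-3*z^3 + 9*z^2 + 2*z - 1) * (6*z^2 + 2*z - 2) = -18*z^5 + 48*z^4 + 36*z^3 - 20*z^2 - 6*z + 2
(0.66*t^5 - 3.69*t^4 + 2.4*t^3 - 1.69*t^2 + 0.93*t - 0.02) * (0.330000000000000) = 0.2178*t^5 - 1.2177*t^4 + 0.792*t^3 - 0.5577*t^2 + 0.3069*t - 0.0066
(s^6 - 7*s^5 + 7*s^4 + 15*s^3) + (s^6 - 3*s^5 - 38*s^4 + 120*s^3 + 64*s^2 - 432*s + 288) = 2*s^6 - 10*s^5 - 31*s^4 + 135*s^3 + 64*s^2 - 432*s + 288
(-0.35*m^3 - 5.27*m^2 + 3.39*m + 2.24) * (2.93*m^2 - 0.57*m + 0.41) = -1.0255*m^5 - 15.2416*m^4 + 12.7931*m^3 + 2.4702*m^2 + 0.1131*m + 0.9184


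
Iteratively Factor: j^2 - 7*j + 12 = (j - 3)*(j - 4)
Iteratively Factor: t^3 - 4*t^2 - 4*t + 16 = (t + 2)*(t^2 - 6*t + 8) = (t - 2)*(t + 2)*(t - 4)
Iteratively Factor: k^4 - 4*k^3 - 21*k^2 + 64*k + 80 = (k - 4)*(k^3 - 21*k - 20) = (k - 5)*(k - 4)*(k^2 + 5*k + 4) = (k - 5)*(k - 4)*(k + 1)*(k + 4)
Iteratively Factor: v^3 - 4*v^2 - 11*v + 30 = (v + 3)*(v^2 - 7*v + 10) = (v - 2)*(v + 3)*(v - 5)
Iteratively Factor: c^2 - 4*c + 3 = (c - 1)*(c - 3)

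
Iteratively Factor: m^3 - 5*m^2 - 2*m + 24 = (m - 4)*(m^2 - m - 6) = (m - 4)*(m + 2)*(m - 3)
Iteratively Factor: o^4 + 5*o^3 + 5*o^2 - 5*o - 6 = (o - 1)*(o^3 + 6*o^2 + 11*o + 6) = (o - 1)*(o + 1)*(o^2 + 5*o + 6) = (o - 1)*(o + 1)*(o + 2)*(o + 3)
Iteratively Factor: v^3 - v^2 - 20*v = (v - 5)*(v^2 + 4*v) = (v - 5)*(v + 4)*(v)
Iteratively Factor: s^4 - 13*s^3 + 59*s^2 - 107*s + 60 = (s - 5)*(s^3 - 8*s^2 + 19*s - 12) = (s - 5)*(s - 4)*(s^2 - 4*s + 3) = (s - 5)*(s - 4)*(s - 3)*(s - 1)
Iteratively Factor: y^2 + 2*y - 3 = (y + 3)*(y - 1)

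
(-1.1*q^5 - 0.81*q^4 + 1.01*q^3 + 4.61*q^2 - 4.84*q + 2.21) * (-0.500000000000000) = 0.55*q^5 + 0.405*q^4 - 0.505*q^3 - 2.305*q^2 + 2.42*q - 1.105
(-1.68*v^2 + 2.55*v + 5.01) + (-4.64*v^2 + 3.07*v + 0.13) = -6.32*v^2 + 5.62*v + 5.14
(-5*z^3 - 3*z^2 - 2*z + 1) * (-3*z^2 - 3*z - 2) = 15*z^5 + 24*z^4 + 25*z^3 + 9*z^2 + z - 2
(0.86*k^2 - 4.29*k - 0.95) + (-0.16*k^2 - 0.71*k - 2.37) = 0.7*k^2 - 5.0*k - 3.32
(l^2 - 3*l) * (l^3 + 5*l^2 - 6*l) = l^5 + 2*l^4 - 21*l^3 + 18*l^2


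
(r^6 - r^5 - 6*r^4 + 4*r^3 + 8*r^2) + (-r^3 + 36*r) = r^6 - r^5 - 6*r^4 + 3*r^3 + 8*r^2 + 36*r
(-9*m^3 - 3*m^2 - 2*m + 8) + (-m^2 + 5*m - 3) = -9*m^3 - 4*m^2 + 3*m + 5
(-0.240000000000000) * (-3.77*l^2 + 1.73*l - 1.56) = 0.9048*l^2 - 0.4152*l + 0.3744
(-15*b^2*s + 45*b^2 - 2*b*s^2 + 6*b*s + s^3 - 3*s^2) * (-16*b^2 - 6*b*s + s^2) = 240*b^4*s - 720*b^4 + 122*b^3*s^2 - 366*b^3*s - 19*b^2*s^3 + 57*b^2*s^2 - 8*b*s^4 + 24*b*s^3 + s^5 - 3*s^4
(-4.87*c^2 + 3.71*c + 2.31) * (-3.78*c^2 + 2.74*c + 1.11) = 18.4086*c^4 - 27.3676*c^3 - 3.9721*c^2 + 10.4475*c + 2.5641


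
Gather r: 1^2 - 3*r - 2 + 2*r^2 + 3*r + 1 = 2*r^2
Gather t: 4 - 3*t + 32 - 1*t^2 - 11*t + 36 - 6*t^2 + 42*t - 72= -7*t^2 + 28*t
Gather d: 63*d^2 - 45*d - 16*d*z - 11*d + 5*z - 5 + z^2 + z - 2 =63*d^2 + d*(-16*z - 56) + z^2 + 6*z - 7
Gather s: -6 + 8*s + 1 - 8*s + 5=0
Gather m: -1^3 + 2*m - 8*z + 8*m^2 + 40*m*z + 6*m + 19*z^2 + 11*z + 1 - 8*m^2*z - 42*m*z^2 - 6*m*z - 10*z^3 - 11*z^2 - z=m^2*(8 - 8*z) + m*(-42*z^2 + 34*z + 8) - 10*z^3 + 8*z^2 + 2*z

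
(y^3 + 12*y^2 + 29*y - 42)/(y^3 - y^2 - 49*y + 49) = (y + 6)/(y - 7)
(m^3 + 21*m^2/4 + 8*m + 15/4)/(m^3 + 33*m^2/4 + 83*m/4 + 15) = (m + 1)/(m + 4)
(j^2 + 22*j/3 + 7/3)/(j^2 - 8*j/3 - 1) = (j + 7)/(j - 3)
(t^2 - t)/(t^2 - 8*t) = (t - 1)/(t - 8)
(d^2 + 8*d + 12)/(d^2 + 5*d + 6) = (d + 6)/(d + 3)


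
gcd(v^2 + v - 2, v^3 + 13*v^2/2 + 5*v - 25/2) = v - 1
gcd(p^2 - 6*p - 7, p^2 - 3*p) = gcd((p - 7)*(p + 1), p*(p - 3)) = 1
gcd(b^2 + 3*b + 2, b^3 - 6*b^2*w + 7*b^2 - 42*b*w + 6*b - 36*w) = b + 1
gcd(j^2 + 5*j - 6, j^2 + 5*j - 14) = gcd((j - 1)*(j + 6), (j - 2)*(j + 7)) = 1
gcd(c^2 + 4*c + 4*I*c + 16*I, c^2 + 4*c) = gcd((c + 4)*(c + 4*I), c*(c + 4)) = c + 4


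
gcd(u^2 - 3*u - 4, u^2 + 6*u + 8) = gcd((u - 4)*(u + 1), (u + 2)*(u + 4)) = 1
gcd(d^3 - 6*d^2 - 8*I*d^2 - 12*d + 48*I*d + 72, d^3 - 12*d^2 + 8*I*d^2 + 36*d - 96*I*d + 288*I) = d - 6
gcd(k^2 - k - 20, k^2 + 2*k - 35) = k - 5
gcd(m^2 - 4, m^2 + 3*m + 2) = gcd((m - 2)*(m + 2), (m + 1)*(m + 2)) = m + 2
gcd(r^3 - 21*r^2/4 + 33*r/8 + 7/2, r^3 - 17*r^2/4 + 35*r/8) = r - 7/4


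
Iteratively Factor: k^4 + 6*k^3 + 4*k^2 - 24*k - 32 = (k + 2)*(k^3 + 4*k^2 - 4*k - 16) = (k + 2)*(k + 4)*(k^2 - 4) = (k - 2)*(k + 2)*(k + 4)*(k + 2)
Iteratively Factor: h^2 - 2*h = (h)*(h - 2)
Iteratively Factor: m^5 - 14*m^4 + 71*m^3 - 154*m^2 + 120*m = (m - 5)*(m^4 - 9*m^3 + 26*m^2 - 24*m) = m*(m - 5)*(m^3 - 9*m^2 + 26*m - 24) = m*(m - 5)*(m - 4)*(m^2 - 5*m + 6) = m*(m - 5)*(m - 4)*(m - 3)*(m - 2)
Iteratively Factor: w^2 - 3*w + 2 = (w - 1)*(w - 2)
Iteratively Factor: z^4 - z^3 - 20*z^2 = (z)*(z^3 - z^2 - 20*z) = z*(z + 4)*(z^2 - 5*z) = z^2*(z + 4)*(z - 5)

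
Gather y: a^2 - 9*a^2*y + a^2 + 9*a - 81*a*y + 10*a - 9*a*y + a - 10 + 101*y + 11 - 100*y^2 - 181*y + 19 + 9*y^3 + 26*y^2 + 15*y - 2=2*a^2 + 20*a + 9*y^3 - 74*y^2 + y*(-9*a^2 - 90*a - 65) + 18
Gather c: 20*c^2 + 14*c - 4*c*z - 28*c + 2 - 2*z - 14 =20*c^2 + c*(-4*z - 14) - 2*z - 12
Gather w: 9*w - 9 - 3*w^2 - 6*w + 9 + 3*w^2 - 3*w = 0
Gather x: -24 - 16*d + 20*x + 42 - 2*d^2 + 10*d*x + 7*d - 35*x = -2*d^2 - 9*d + x*(10*d - 15) + 18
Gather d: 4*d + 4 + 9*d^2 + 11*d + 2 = 9*d^2 + 15*d + 6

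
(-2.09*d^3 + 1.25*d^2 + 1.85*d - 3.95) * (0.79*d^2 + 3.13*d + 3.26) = -1.6511*d^5 - 5.5542*d^4 - 1.4394*d^3 + 6.745*d^2 - 6.3325*d - 12.877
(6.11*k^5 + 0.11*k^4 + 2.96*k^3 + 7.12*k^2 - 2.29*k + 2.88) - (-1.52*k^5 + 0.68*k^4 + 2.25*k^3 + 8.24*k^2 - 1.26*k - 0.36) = 7.63*k^5 - 0.57*k^4 + 0.71*k^3 - 1.12*k^2 - 1.03*k + 3.24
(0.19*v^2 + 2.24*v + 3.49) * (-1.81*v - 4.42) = -0.3439*v^3 - 4.8942*v^2 - 16.2177*v - 15.4258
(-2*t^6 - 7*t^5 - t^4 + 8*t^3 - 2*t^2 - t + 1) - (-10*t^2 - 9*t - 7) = -2*t^6 - 7*t^5 - t^4 + 8*t^3 + 8*t^2 + 8*t + 8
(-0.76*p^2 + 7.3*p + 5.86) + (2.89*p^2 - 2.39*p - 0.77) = 2.13*p^2 + 4.91*p + 5.09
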